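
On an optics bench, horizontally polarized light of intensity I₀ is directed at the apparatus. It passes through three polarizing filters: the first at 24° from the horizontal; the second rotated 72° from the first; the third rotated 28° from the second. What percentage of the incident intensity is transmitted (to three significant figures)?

I₁ = I₀ cos²(24° − 0°) = I₀ cos²(24°) = 0.8346 I₀.
I₂ = I₁ cos²(72°) = 0.8346 · 0.09549 I₀ = 0.07969 I₀.
I₃ = I₂ cos²(28°) = 0.07969 · 0.7796 I₀ = 0.06213 I₀.
That is 6.213% of the incident intensity.

≈ 6.21%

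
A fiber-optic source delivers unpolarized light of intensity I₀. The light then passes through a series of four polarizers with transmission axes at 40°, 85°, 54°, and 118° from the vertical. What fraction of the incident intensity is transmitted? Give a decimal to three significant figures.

Unpolarized light through the first polarizer → I₁ = ½ I₀, now polarized at 40°.
I₂ = I₁ cos²(85° − 40°) = 0.5 I₀ · cos²(45°) = 0.25 I₀.
I₃ = I₂ cos²(54° − 85°) = 0.25 I₀ · cos²(31°) = 0.1837 I₀.
I₄ = I₃ cos²(118° − 54°) = 0.1837 I₀ · cos²(64°) = 0.0353 I₀.
Transmitted fraction = 0.0353.

≈ 0.0353 I₀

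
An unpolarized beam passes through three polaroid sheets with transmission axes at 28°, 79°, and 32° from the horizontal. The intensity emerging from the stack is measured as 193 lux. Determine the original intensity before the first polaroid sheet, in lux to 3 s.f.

Unpolarized light through the first polarizer → I₁ = ½ I₀, now polarized at 28°.
I₂ = I₁ cos²(79° − 28°) = 0.5 I₀ · cos²(51°) = 0.198 I₀.
I₃ = I₂ cos²(32° − 79°) = 0.198 I₀ · cos²(47°) = 0.0921 I₀.
So 193 lux = 0.0921 I₀, giving I₀ = 193/0.0921 = 2095 lux.

I₀ ≈ 2100 lux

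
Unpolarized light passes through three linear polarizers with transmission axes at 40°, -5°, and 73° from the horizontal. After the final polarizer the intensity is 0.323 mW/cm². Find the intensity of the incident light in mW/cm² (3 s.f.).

I₀ ≈ 29.9 mW/cm²

Unpolarized light through the first polarizer → I₁ = ½ I₀, now polarized at 40°.
I₂ = I₁ cos²(-5° − 40°) = 0.5 I₀ · cos²(45°) = 0.25 I₀.
I₃ = I₂ cos²(73° + 5°) = 0.25 I₀ · cos²(78°) = 0.01081 I₀.
So 0.323 mW/cm² = 0.01081 I₀, giving I₀ = 0.323/0.01081 = 29.89 mW/cm².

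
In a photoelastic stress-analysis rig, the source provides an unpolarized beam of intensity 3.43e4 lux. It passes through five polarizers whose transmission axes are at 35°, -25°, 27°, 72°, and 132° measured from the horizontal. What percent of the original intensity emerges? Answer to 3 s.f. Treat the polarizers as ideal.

≈ 0.592%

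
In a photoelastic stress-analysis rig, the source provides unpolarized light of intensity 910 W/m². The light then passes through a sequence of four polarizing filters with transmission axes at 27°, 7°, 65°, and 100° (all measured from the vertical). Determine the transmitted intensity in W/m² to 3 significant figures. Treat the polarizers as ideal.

Unpolarized light through the first polarizer → I₁ = 910 W/m²/2 = 455 W/m², polarized at 27°.
I₂ = I₁ · cos²(20°) = 455 · 0.883 = 401.8 W/m².
I₃ = I₂ · cos²(58°) = 401.8 · 0.2808 = 112.8 W/m².
I₄ = I₃ · cos²(35°) = 112.8 · 0.671 = 75.71 W/m².

I ≈ 75.7 W/m²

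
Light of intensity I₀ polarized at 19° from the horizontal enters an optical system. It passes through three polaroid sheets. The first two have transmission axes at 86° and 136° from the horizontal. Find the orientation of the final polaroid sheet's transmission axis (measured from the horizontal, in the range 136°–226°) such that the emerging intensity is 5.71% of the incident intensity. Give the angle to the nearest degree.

θ ≈ 154°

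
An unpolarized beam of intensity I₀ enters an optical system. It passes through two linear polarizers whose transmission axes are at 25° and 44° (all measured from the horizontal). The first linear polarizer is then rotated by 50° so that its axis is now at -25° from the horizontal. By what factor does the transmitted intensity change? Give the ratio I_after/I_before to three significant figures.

I_new/I_old ≈ 0.144

Before rotation:
Unpolarized light through the first polarizer → I₁ = ½ I₀, now polarized at 25°.
I₂ = I₁ cos²(44° − 25°) = 0.5 I₀ · cos²(19°) = 0.447 I₀.
After rotation:
Unpolarized light through the first polarizer → I₁ = ½ I₀, now polarized at -25°.
I₂ = I₁ cos²(44° + 25°) = 0.5 I₀ · cos²(69°) = 0.06421 I₀.
Ratio = 0.06421 / 0.447 = 0.1437.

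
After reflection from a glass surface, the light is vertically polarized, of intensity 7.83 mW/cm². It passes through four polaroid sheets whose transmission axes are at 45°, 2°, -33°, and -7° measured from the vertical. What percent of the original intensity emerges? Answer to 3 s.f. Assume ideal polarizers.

≈ 14.5%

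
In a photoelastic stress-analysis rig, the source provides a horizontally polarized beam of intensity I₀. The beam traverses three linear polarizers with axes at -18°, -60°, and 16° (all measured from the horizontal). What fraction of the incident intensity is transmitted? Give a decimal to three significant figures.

≈ 0.0292 I₀

By Malus's law, I₁ = I₀ cos²(-18° − 0°) = I₀ cos²(18°) = 0.9045 I₀.
I₂ = I₁ cos²(-60° + 18°) = 0.9045 I₀ · cos²(42°) = 0.4995 I₀.
I₃ = I₂ cos²(16° + 60°) = 0.4995 I₀ · cos²(76°) = 0.02924 I₀.
Transmitted fraction = 0.02924.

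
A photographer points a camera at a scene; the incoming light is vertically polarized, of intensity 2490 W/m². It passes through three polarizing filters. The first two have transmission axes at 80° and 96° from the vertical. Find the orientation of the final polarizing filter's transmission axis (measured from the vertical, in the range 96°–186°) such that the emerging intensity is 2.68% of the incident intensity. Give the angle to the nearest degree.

θ ≈ 107°

By Malus's law, I₁ = I₀ cos²(80° − 0°) = I₀ cos²(80°) = 0.03015 I₀.
I₂ = I₁ cos²(96° − 80°) = 0.03015 I₀ · cos²(16°) = 0.02786 I₀.
Need I₃/I₀ = 0.0268, so cos²(θ − 96°) = 0.0268 / 0.02786 = 0.9619.
θ − 96° = arccos(√0.9619) = 11.3°, giving θ ≈ 96 + 11.3 = 107.3°.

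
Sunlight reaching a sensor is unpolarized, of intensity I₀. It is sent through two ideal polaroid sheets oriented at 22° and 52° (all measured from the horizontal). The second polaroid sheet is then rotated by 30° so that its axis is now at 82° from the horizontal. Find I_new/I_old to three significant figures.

Before rotation:
Unpolarized light through the first polarizer → I₁ = ½ I₀, now polarized at 22°.
I₂ = I₁ cos²(52° − 22°) = 0.5 I₀ · cos²(30°) = 0.375 I₀.
After rotation:
Unpolarized light through the first polarizer → I₁ = ½ I₀, now polarized at 22°.
I₂ = I₁ cos²(82° − 22°) = 0.5 I₀ · cos²(60°) = 0.125 I₀.
Ratio = 0.125 / 0.375 = 0.3333.

I_new/I_old ≈ 0.333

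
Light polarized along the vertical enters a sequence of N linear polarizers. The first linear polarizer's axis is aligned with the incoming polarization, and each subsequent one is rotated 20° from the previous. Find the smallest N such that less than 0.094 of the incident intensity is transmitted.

N = 21

First polarizer is aligned with the polarization: full transmission.
Each further stage multiplies by cos²(20°) = 0.883.
After N polarizers: T = 0.883^(N−1). Require T < 0.094 ⇒ N−1 > ln(0.094)/ln(0.883) = 19.01, so N−1 ≥ 20 and N = 21.
Check: N=21 gives T = 0.08307 < 0.094; N=20 gives T = 0.09407.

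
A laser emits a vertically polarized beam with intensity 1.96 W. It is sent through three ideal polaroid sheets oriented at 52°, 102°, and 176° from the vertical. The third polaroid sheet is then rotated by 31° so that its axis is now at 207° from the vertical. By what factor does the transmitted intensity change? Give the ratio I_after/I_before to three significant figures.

I_new/I_old ≈ 0.882

Before rotation:
By Malus's law, I₁ = I₀ cos²(52° − 0°) = I₀ cos²(52°) = 0.379 I₀.
I₂ = I₁ cos²(102° − 52°) = 0.379 I₀ · cos²(50°) = 0.1566 I₀.
I₃ = I₂ cos²(176° − 102°) = 0.1566 I₀ · cos²(74°) = 0.0119 I₀.
After rotation:
I₁ = I₀ cos²(52° − 0°) = I₀ cos²(52°) = 0.379 I₀.
I₂ = I₁ cos²(102° − 52°) = 0.379 I₀ · cos²(50°) = 0.1566 I₀.
Angle between axes 2 and 3: 75°. I₃ = 0.1566 I₀ · cos²(75°) = 0.01049 I₀.
Ratio = 0.01049 / 0.0119 = 0.8817.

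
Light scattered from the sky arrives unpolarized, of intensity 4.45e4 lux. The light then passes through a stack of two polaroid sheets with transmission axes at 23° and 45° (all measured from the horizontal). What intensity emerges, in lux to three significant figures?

Unpolarized light through the first polarizer → I₁ = 4.45e4 lux/2 = 2.225e+04 lux, polarized at 23°.
I₂ = I₁ · cos²(22°) = 2.225e+04 · 0.8597 = 1.913e+04 lux.

I ≈ 1.91e4 lux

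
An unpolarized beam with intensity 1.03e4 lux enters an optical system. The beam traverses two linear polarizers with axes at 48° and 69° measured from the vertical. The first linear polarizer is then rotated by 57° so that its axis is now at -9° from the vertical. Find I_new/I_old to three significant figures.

Before rotation:
Unpolarized light through the first polarizer → I₁ = ½ I₀, now polarized at 48°.
I₂ = I₁ cos²(69° − 48°) = 0.5 I₀ · cos²(21°) = 0.4358 I₀.
After rotation:
Unpolarized light through the first polarizer → I₁ = ½ I₀, now polarized at -9°.
I₂ = I₁ cos²(69° + 9°) = 0.5 I₀ · cos²(78°) = 0.02161 I₀.
Ratio = 0.02161 / 0.4358 = 0.0496.

I_new/I_old ≈ 0.0496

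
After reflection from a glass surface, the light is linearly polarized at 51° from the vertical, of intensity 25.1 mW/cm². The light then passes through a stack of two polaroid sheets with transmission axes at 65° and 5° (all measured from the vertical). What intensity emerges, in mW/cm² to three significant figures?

I ≈ 5.91 mW/cm²

I₁ = 25.1 mW/cm² · cos²(14°) = 23.63 mW/cm².
I₂ = I₁ · cos²(60°) = 23.63 · 0.25 = 5.908 mW/cm².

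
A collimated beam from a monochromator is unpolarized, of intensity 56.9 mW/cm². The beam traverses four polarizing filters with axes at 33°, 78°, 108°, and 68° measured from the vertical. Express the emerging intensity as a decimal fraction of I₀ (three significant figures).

I/I₀ ≈ 0.110

Unpolarized light through the first polarizer → I₁ = 56.9 mW/cm²/2 = 28.45 mW/cm², polarized at 33°.
I₂ = I₁ · cos²(45°) = 28.45 · 0.5 = 14.23 mW/cm².
I₃ = I₂ · cos²(30°) = 14.23 · 0.75 = 10.67 mW/cm².
I₄ = I₃ · cos²(40°) = 10.67 · 0.5868 = 6.261 mW/cm².
Transmitted fraction = 0.11.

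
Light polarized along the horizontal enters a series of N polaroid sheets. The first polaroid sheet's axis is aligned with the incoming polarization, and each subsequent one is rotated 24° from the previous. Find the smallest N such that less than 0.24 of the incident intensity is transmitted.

N = 9

First polarizer is aligned with the polarization: full transmission.
Each further stage multiplies by cos²(24°) = 0.8346.
After N polarizers: T = 0.8346^(N−1). Require T < 0.24 ⇒ N−1 > ln(0.24)/ln(0.8346) = 7.89, so N−1 ≥ 8 and N = 9.
Check: N=9 gives T = 0.2353 < 0.24; N=8 gives T = 0.282.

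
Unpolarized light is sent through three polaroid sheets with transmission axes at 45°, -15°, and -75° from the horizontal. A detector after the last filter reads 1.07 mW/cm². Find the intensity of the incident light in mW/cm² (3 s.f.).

Unpolarized light through the first polarizer → I₁ = ½ I₀, now polarized at 45°.
I₂ = I₁ cos²(-15° − 45°) = 0.5 I₀ · cos²(60°) = 0.125 I₀.
I₃ = I₂ cos²(-75° + 15°) = 0.125 I₀ · cos²(60°) = 0.03125 I₀.
So 1.07 mW/cm² = 0.03125 I₀, giving I₀ = 1.07/0.03125 = 34.24 mW/cm².

I₀ ≈ 34.2 mW/cm²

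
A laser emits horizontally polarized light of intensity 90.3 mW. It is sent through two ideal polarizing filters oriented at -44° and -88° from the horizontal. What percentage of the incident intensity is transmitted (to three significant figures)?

By Malus's law, I₁ = 90.3 mW · cos²(44°) = 46.73 mW.
I₂ = I₁ · cos²(44°) = 46.73 · 0.5174 = 24.18 mW.
That is 26.78% of the incident intensity.

≈ 26.8%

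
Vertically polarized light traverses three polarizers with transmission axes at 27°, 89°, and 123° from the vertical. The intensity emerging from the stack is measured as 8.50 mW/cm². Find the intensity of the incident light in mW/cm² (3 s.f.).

I₀ ≈ 70.7 mW/cm²

I₁ = I₀ cos²(27° − 0°) = I₀ cos²(27°) = 0.7939 I₀.
I₂ = I₁ cos²(89° − 27°) = 0.7939 I₀ · cos²(62°) = 0.175 I₀.
I₃ = I₂ cos²(123° − 89°) = 0.175 I₀ · cos²(34°) = 0.1203 I₀.
So 8.50 mW/cm² = 0.1203 I₀, giving I₀ = 8.50/0.1203 = 70.68 mW/cm².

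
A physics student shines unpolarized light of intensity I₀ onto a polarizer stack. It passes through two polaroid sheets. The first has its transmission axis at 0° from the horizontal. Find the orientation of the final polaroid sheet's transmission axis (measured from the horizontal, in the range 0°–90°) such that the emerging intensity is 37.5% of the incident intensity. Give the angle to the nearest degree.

θ ≈ 30°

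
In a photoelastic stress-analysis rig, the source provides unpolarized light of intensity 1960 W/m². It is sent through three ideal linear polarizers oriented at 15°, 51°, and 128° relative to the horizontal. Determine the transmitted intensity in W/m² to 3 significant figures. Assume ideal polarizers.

Unpolarized light through the first polarizer → I₁ = 1960 W/m²/2 = 980 W/m², polarized at 15°.
I₂ = I₁ · cos²(36°) = 980 · 0.6545 = 641.4 W/m².
I₃ = I₂ · cos²(77°) = 641.4 · 0.0506 = 32.46 W/m².

I ≈ 32.5 W/m²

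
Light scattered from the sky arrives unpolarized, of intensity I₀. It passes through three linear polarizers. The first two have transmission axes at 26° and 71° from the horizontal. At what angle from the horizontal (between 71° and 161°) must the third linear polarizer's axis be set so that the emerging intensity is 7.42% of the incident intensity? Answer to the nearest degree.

θ ≈ 128°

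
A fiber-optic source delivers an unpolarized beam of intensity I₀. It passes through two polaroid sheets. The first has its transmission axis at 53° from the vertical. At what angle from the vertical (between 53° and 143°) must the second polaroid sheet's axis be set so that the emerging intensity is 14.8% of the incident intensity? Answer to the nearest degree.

Unpolarized light through the first polarizer → I₁ = ½ I₀, now polarized at 53°.
Need I₂/I₀ = 0.148, so cos²(θ − 53°) = 0.148 / 0.5 = 0.296.
θ − 53° = arccos(√0.296) = 57.0°, giving θ ≈ 53 + 57.0 = 110.0°.

θ ≈ 110°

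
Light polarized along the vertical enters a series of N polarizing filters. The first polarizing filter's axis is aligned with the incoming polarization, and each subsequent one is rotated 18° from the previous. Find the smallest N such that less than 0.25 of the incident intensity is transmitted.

First polarizer is aligned with the polarization: full transmission.
Each further stage multiplies by cos²(18°) = 0.9045.
After N polarizers: T = 0.9045^(N−1). Require T < 0.25 ⇒ N−1 > ln(0.25)/ln(0.9045) = 13.81, so N−1 ≥ 14 and N = 15.
Check: N=15 gives T = 0.2453 < 0.25; N=14 gives T = 0.2712.

N = 15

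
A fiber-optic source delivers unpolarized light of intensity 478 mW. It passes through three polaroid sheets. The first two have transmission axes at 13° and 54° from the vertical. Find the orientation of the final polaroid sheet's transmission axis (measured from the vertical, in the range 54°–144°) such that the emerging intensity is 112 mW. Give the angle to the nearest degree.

θ ≈ 79°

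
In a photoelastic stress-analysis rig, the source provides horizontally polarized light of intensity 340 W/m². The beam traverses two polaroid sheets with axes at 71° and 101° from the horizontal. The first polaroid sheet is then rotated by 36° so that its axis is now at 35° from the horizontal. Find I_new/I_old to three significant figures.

Before rotation:
I₁ = I₀ cos²(71° − 0°) = I₀ cos²(71°) = 0.106 I₀.
I₂ = I₁ cos²(101° − 71°) = 0.106 I₀ · cos²(30°) = 0.0795 I₀.
After rotation:
I₁ = I₀ cos²(35° − 0°) = I₀ cos²(35°) = 0.671 I₀.
I₂ = I₁ cos²(101° − 35°) = 0.671 I₀ · cos²(66°) = 0.111 I₀.
Ratio = 0.111 / 0.0795 = 1.396.

I_new/I_old ≈ 1.40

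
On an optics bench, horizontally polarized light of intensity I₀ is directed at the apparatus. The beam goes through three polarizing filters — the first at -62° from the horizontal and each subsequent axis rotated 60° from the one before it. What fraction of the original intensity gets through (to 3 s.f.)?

By Malus's law, I₁ = I₀ cos²(-62° − 0°) = I₀ cos²(62°) = 0.2204 I₀.
I₂ = I₁ cos²(60°) = 0.2204 · 0.25 I₀ = 0.0551 I₀.
I₃ = I₂ cos²(60°) = 0.0551 · 0.25 I₀ = 0.01378 I₀.
Transmitted fraction = 0.01378.

≈ 0.0138 I₀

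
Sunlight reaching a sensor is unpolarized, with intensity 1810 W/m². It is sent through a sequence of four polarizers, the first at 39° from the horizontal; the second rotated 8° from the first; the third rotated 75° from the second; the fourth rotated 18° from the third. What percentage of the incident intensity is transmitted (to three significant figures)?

Unpolarized light through the first polarizer → I₁ = 1810 W/m²/2 = 905 W/m², polarized at 39°.
I₂ = I₁ · cos²(8°) = 905 · 0.9806 = 887.5 W/m².
I₃ = I₂ · cos²(75°) = 887.5 · 0.06699 = 59.45 W/m².
I₄ = I₃ · cos²(18°) = 59.45 · 0.9045 = 53.77 W/m².
That is 2.971% of the incident intensity.

≈ 2.97%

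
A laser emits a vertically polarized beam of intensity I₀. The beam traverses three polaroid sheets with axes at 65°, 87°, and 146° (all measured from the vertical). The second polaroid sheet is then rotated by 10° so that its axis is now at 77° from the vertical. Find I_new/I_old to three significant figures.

I_new/I_old ≈ 0.539

Before rotation:
By Malus's law, I₁ = I₀ cos²(65° − 0°) = I₀ cos²(65°) = 0.1786 I₀.
I₂ = I₁ cos²(87° − 65°) = 0.1786 I₀ · cos²(22°) = 0.1535 I₀.
I₃ = I₂ cos²(146° − 87°) = 0.1535 I₀ · cos²(59°) = 0.04073 I₀.
After rotation:
I₁ = I₀ cos²(65° − 0°) = I₀ cos²(65°) = 0.1786 I₀.
I₂ = I₁ cos²(77° − 65°) = 0.1786 I₀ · cos²(12°) = 0.1709 I₀.
I₃ = I₂ cos²(146° − 77°) = 0.1709 I₀ · cos²(69°) = 0.02195 I₀.
Ratio = 0.02195 / 0.04073 = 0.5388.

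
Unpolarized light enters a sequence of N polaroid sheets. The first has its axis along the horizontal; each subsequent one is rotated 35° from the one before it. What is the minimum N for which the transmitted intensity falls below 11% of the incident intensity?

First polarizer halves the unpolarized light: factor 1/2.
Each further stage multiplies by cos²(35°) = 0.671.
After N polarizers: T = 0.5·0.671^(N−1). Require T < 0.11 ⇒ N−1 > ln(0.11/0.5)/ln(0.671) = 3.80, so N−1 ≥ 4 and N = 5.
Check: N=5 gives T = 0.1014 < 0.11; N=4 gives T = 0.1511.

N = 5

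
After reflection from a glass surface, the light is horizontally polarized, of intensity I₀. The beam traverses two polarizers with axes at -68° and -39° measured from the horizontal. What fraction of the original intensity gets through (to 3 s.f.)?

≈ 0.107 I₀

I₁ = I₀ cos²(-68° − 0°) = I₀ cos²(68°) = 0.1403 I₀.
I₂ = I₁ cos²(-39° + 68°) = 0.1403 I₀ · cos²(29°) = 0.1073 I₀.
Transmitted fraction = 0.1073.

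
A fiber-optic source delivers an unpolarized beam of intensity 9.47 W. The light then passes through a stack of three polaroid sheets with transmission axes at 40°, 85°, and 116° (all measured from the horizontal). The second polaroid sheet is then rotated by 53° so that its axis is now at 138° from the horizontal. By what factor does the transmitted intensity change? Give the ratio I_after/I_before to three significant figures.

Before rotation:
Unpolarized light through the first polarizer → I₁ = ½ I₀, now polarized at 40°.
I₂ = I₁ cos²(85° − 40°) = 0.5 I₀ · cos²(45°) = 0.25 I₀.
I₃ = I₂ cos²(116° − 85°) = 0.25 I₀ · cos²(31°) = 0.1837 I₀.
After rotation:
Unpolarized light through the first polarizer → I₁ = ½ I₀, now polarized at 40°.
Angle between axes 1 and 2: 82°. I₂ = 0.5 I₀ · cos²(82°) = 0.009685 I₀.
I₃ = I₂ cos²(116° − 138°) = 0.009685 I₀ · cos²(22°) = 0.008326 I₀.
Ratio = 0.008326 / 0.1837 = 0.04533.

I_new/I_old ≈ 0.0453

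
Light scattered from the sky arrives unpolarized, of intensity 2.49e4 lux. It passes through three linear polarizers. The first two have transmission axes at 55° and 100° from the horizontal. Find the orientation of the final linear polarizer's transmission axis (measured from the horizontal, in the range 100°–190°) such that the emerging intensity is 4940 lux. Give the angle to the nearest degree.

θ ≈ 127°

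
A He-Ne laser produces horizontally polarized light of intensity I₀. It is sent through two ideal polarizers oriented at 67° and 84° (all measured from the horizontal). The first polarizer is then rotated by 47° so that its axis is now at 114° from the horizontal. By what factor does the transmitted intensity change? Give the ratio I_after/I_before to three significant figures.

I_new/I_old ≈ 0.889

Before rotation:
I₁ = I₀ cos²(67° − 0°) = I₀ cos²(67°) = 0.1527 I₀.
I₂ = I₁ cos²(84° − 67°) = 0.1527 I₀ · cos²(17°) = 0.1396 I₀.
After rotation:
I₁ = I₀ cos²(114° − 0°) = I₀ cos²(66°) = 0.1654 I₀.
I₂ = I₁ cos²(84° − 114°) = 0.1654 I₀ · cos²(30°) = 0.1241 I₀.
Ratio = 0.1241 / 0.1396 = 0.8887.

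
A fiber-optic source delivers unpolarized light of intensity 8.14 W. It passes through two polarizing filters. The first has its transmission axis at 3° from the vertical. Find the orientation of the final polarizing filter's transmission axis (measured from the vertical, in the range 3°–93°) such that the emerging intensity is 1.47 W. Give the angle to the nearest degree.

Unpolarized light through the first polarizer → I₁ = ½ I₀, now polarized at 3°.
Target fraction: 1.47 / 8.14 W = 0.1806 of I₀.
Need I₂/I₀ = 0.1806, so cos²(θ − 3°) = 0.1806 / 0.5 = 0.3612.
θ − 3° = arccos(√0.3612) = 53.1°, giving θ ≈ 3 + 53.1 = 56.1°.

θ ≈ 56°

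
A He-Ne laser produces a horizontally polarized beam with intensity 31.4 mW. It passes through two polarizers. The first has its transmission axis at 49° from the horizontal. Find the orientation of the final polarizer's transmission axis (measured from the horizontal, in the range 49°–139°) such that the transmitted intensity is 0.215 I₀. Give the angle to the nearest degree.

θ ≈ 94°

By Malus's law, I₁ = I₀ cos²(49° − 0°) = I₀ cos²(49°) = 0.4304 I₀.
Need I₂/I₀ = 0.215, so cos²(θ − 49°) = 0.215 / 0.4304 = 0.4995.
θ − 49° = arccos(√0.4995) = 45.0°, giving θ ≈ 49 + 45.0 = 94.0°.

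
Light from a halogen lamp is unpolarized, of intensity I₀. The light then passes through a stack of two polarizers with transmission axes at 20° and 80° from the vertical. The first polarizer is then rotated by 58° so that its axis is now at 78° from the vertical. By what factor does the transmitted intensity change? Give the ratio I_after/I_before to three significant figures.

I_new/I_old ≈ 4.00

Before rotation:
Unpolarized light through the first polarizer → I₁ = ½ I₀, now polarized at 20°.
I₂ = I₁ cos²(80° − 20°) = 0.5 I₀ · cos²(60°) = 0.125 I₀.
After rotation:
Unpolarized light through the first polarizer → I₁ = ½ I₀, now polarized at 78°.
I₂ = I₁ cos²(80° − 78°) = 0.5 I₀ · cos²(2°) = 0.4994 I₀.
Ratio = 0.4994 / 0.125 = 3.995.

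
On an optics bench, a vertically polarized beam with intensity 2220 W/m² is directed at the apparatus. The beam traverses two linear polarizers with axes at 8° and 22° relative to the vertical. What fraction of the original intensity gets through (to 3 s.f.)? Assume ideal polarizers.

By Malus's law, I₁ = 2220 W/m² · cos²(8°) = 2177 W/m².
I₂ = I₁ · cos²(14°) = 2177 · 0.9415 = 2050 W/m².
Transmitted fraction = 0.9232.

I/I₀ ≈ 0.923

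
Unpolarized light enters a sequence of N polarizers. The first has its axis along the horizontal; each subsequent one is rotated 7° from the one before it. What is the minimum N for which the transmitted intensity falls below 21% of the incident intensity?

First polarizer halves the unpolarized light: factor 1/2.
Each further stage multiplies by cos²(7°) = 0.9851.
After N polarizers: T = 0.5·0.9851^(N−1). Require T < 0.21 ⇒ N−1 > ln(0.21/0.5)/ln(0.9851) = 57.97, so N−1 ≥ 58 and N = 59.
Check: N=59 gives T = 0.2099 < 0.21; N=58 gives T = 0.2131.

N = 59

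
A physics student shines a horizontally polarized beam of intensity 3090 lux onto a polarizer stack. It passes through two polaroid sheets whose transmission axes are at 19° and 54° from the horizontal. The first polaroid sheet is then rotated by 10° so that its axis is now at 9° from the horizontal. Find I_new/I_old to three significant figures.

Before rotation:
I₁ = I₀ cos²(19° − 0°) = I₀ cos²(19°) = 0.894 I₀.
I₂ = I₁ cos²(54° − 19°) = 0.894 I₀ · cos²(35°) = 0.5999 I₀.
After rotation:
I₁ = I₀ cos²(9° − 0°) = I₀ cos²(9°) = 0.9755 I₀.
I₂ = I₁ cos²(54° − 9°) = 0.9755 I₀ · cos²(45°) = 0.4878 I₀.
Ratio = 0.4878 / 0.5999 = 0.8131.

I_new/I_old ≈ 0.813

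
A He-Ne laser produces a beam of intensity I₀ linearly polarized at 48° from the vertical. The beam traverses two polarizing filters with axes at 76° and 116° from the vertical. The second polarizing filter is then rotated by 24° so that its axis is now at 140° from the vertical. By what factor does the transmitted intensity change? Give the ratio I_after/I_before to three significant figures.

Before rotation:
By Malus's law, I₁ = I₀ cos²(76° − 48°) = I₀ cos²(28°) = 0.7796 I₀.
I₂ = I₁ cos²(116° − 76°) = 0.7796 I₀ · cos²(40°) = 0.4575 I₀.
After rotation:
I₁ = I₀ cos²(76° − 48°) = I₀ cos²(28°) = 0.7796 I₀.
I₂ = I₁ cos²(140° − 76°) = 0.7796 I₀ · cos²(64°) = 0.1498 I₀.
Ratio = 0.1498 / 0.4575 = 0.3275.

I_new/I_old ≈ 0.327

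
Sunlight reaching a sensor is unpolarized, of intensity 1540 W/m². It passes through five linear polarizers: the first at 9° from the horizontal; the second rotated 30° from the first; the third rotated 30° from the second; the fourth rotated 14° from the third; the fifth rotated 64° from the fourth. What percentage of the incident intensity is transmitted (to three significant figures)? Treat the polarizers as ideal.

Unpolarized light through the first polarizer → I₁ = 1540 W/m²/2 = 770 W/m², polarized at 9°.
I₂ = I₁ · cos²(30°) = 770 · 0.75 = 577.5 W/m².
I₃ = I₂ · cos²(30°) = 577.5 · 0.75 = 433.1 W/m².
I₄ = I₃ · cos²(14°) = 433.1 · 0.9415 = 407.8 W/m².
I₅ = I₄ · cos²(64°) = 407.8 · 0.1922 = 78.36 W/m².
That is 5.088% of the incident intensity.

≈ 5.09%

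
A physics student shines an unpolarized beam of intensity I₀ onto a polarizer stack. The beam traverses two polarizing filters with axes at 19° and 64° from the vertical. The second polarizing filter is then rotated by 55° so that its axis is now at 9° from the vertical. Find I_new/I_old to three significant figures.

Before rotation:
Unpolarized light through the first polarizer → I₁ = ½ I₀, now polarized at 19°.
I₂ = I₁ cos²(64° − 19°) = 0.5 I₀ · cos²(45°) = 0.25 I₀.
After rotation:
Unpolarized light through the first polarizer → I₁ = ½ I₀, now polarized at 19°.
I₂ = I₁ cos²(9° − 19°) = 0.5 I₀ · cos²(10°) = 0.4849 I₀.
Ratio = 0.4849 / 0.25 = 1.94.

I_new/I_old ≈ 1.94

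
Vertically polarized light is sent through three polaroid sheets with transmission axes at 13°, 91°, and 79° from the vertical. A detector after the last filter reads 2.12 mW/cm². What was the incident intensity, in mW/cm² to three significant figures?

I₀ ≈ 54.0 mW/cm²

I₁ = I₀ cos²(13° − 0°) = I₀ cos²(13°) = 0.9494 I₀.
I₂ = I₁ cos²(91° − 13°) = 0.9494 I₀ · cos²(78°) = 0.04104 I₀.
I₃ = I₂ cos²(79° − 91°) = 0.04104 I₀ · cos²(12°) = 0.03927 I₀.
So 2.12 mW/cm² = 0.03927 I₀, giving I₀ = 2.12/0.03927 = 53.99 mW/cm².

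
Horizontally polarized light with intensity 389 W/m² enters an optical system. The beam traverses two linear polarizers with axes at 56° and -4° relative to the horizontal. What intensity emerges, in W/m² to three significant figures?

I ≈ 30.4 W/m²

I₁ = 389 W/m² · cos²(56°) = 121.6 W/m².
I₂ = I₁ · cos²(60°) = 121.6 · 0.25 = 30.41 W/m².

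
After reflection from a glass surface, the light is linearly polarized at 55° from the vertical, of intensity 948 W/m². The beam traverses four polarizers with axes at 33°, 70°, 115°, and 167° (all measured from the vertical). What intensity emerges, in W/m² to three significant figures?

I₁ = 948 W/m² · cos²(22°) = 815 W/m².
I₂ = I₁ · cos²(37°) = 815 · 0.6378 = 519.8 W/m².
I₃ = I₂ · cos²(45°) = 519.8 · 0.5 = 259.9 W/m².
I₄ = I₃ · cos²(52°) = 259.9 · 0.379 = 98.51 W/m².

I ≈ 98.5 W/m²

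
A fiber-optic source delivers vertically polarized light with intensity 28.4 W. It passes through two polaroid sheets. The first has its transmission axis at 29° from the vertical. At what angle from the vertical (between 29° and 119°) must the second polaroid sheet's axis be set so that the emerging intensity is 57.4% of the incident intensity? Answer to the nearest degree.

θ ≈ 59°

I₁ = I₀ cos²(29° − 0°) = I₀ cos²(29°) = 0.765 I₀.
Need I₂/I₀ = 0.574, so cos²(θ − 29°) = 0.574 / 0.765 = 0.7504.
θ − 29° = arccos(√0.7504) = 30.0°, giving θ ≈ 29 + 30.0 = 59.0°.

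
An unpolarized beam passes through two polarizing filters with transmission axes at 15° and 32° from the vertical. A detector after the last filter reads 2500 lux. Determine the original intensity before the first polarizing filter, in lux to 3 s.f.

I₀ ≈ 5470 lux

Unpolarized light through the first polarizer → I₁ = ½ I₀, now polarized at 15°.
I₂ = I₁ cos²(32° − 15°) = 0.5 I₀ · cos²(17°) = 0.4573 I₀.
So 2500 lux = 0.4573 I₀, giving I₀ = 2500/0.4573 = 5467 lux.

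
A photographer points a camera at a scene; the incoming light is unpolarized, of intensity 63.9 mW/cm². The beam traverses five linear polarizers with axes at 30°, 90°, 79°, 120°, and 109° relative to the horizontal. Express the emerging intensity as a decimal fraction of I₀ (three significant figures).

Unpolarized light through the first polarizer → I₁ = 63.9 mW/cm²/2 = 31.95 mW/cm², polarized at 30°.
I₂ = I₁ · cos²(60°) = 31.95 · 0.25 = 7.988 mW/cm².
I₃ = I₂ · cos²(11°) = 7.988 · 0.9636 = 7.697 mW/cm².
I₄ = I₃ · cos²(41°) = 7.697 · 0.5696 = 4.384 mW/cm².
I₅ = I₄ · cos²(11°) = 4.384 · 0.9636 = 4.224 mW/cm².
Transmitted fraction = 0.06611.

I/I₀ ≈ 0.0661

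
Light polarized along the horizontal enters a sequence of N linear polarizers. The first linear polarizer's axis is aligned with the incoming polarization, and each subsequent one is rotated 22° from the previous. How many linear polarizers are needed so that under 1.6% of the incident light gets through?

N = 29

First polarizer is aligned with the polarization: full transmission.
Each further stage multiplies by cos²(22°) = 0.8597.
After N polarizers: T = 0.8597^(N−1). Require T < 0.016 ⇒ N−1 > ln(0.016)/ln(0.8597) = 27.35, so N−1 ≥ 28 and N = 29.
Check: N=29 gives T = 0.0145 < 0.016; N=28 gives T = 0.01686.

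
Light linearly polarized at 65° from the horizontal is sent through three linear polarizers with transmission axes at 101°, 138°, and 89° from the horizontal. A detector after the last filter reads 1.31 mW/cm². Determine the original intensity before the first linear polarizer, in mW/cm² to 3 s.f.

I₁ = I₀ cos²(101° − 65°) = I₀ cos²(36°) = 0.6545 I₀.
I₂ = I₁ cos²(138° − 101°) = 0.6545 I₀ · cos²(37°) = 0.4175 I₀.
I₃ = I₂ cos²(89° − 138°) = 0.4175 I₀ · cos²(49°) = 0.1797 I₀.
So 1.31 mW/cm² = 0.1797 I₀, giving I₀ = 1.31/0.1797 = 7.291 mW/cm².

I₀ ≈ 7.29 mW/cm²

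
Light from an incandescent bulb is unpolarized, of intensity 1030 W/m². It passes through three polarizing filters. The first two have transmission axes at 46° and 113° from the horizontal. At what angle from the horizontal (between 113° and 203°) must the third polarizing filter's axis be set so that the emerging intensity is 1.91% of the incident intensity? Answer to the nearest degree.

θ ≈ 173°

Unpolarized light through the first polarizer → I₁ = ½ I₀, now polarized at 46°.
I₂ = I₁ cos²(113° − 46°) = 0.5 I₀ · cos²(67°) = 0.07634 I₀.
Need I₃/I₀ = 0.0191, so cos²(θ − 113°) = 0.0191 / 0.07634 = 0.2502.
θ − 113° = arccos(√0.2502) = 60.0°, giving θ ≈ 113 + 60.0 = 173.0°.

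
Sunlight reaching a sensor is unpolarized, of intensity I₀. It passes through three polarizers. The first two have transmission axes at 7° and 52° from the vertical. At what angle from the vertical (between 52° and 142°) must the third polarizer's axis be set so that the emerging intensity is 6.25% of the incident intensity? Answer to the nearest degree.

Unpolarized light through the first polarizer → I₁ = ½ I₀, now polarized at 7°.
I₂ = I₁ cos²(52° − 7°) = 0.5 I₀ · cos²(45°) = 0.25 I₀.
Need I₃/I₀ = 0.0625, so cos²(θ − 52°) = 0.0625 / 0.25 = 0.25.
θ − 52° = arccos(√0.25) = 60.0°, giving θ ≈ 52 + 60.0 = 112.0°.

θ ≈ 112°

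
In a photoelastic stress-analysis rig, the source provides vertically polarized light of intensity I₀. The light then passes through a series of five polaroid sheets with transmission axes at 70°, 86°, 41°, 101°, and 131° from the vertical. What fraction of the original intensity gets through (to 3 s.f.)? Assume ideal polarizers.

≈ 0.0101 I₀

By Malus's law, I₁ = I₀ cos²(70° − 0°) = I₀ cos²(70°) = 0.117 I₀.
I₂ = I₁ cos²(86° − 70°) = 0.117 I₀ · cos²(16°) = 0.1081 I₀.
I₃ = I₂ cos²(41° − 86°) = 0.1081 I₀ · cos²(45°) = 0.05405 I₀.
I₄ = I₃ cos²(101° − 41°) = 0.05405 I₀ · cos²(60°) = 0.01351 I₀.
I₅ = I₄ cos²(131° − 101°) = 0.01351 I₀ · cos²(30°) = 0.01013 I₀.
Transmitted fraction = 0.01013.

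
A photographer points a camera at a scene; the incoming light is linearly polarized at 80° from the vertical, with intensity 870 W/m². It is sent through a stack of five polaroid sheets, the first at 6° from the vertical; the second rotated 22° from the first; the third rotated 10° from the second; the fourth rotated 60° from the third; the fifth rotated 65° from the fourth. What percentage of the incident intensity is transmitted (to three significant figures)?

I₁ = 870 W/m² · cos²(74°) = 66.1 W/m².
I₂ = I₁ · cos²(22°) = 66.1 · 0.8597 = 56.82 W/m².
I₃ = I₂ · cos²(10°) = 56.82 · 0.9698 = 55.11 W/m².
I₄ = I₃ · cos²(60°) = 55.11 · 0.25 = 13.78 W/m².
I₅ = I₄ · cos²(65°) = 13.78 · 0.1786 = 2.461 W/m².
That is 0.2828% of the incident intensity.

≈ 0.283%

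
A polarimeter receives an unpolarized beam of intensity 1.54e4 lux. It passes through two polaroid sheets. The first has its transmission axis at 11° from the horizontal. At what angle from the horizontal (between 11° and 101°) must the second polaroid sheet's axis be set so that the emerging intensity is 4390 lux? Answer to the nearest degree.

Unpolarized light through the first polarizer → I₁ = ½ I₀, now polarized at 11°.
Target fraction: 4390 / 1.54e4 lux = 0.2851 of I₀.
Need I₂/I₀ = 0.2851, so cos²(θ − 11°) = 0.2851 / 0.5 = 0.5701.
θ − 11° = arccos(√0.5701) = 41.0°, giving θ ≈ 11 + 41.0 = 52.0°.

θ ≈ 52°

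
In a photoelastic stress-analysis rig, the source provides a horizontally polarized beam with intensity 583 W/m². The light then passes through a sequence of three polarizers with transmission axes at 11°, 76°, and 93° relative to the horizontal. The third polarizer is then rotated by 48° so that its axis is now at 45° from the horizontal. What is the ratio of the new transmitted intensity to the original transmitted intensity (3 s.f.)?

Before rotation:
By Malus's law, I₁ = I₀ cos²(11° − 0°) = I₀ cos²(11°) = 0.9636 I₀.
I₂ = I₁ cos²(76° − 11°) = 0.9636 I₀ · cos²(65°) = 0.1721 I₀.
I₃ = I₂ cos²(93° − 76°) = 0.1721 I₀ · cos²(17°) = 0.1574 I₀.
After rotation:
I₁ = I₀ cos²(11° − 0°) = I₀ cos²(11°) = 0.9636 I₀.
I₂ = I₁ cos²(76° − 11°) = 0.9636 I₀ · cos²(65°) = 0.1721 I₀.
I₃ = I₂ cos²(45° − 76°) = 0.1721 I₀ · cos²(31°) = 0.1265 I₀.
Ratio = 0.1265 / 0.1574 = 0.8034.

I_new/I_old ≈ 0.803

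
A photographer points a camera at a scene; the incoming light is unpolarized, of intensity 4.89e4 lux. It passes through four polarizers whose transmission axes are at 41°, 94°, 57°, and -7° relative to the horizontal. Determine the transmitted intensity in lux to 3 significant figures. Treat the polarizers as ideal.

Unpolarized light through the first polarizer → I₁ = 4.89e4 lux/2 = 2.445e+04 lux, polarized at 41°.
I₂ = I₁ · cos²(53°) = 2.445e+04 · 0.3622 = 8855 lux.
I₃ = I₂ · cos²(37°) = 8855 · 0.6378 = 5648 lux.
I₄ = I₃ · cos²(64°) = 5648 · 0.1922 = 1085 lux.

I ≈ 1090 lux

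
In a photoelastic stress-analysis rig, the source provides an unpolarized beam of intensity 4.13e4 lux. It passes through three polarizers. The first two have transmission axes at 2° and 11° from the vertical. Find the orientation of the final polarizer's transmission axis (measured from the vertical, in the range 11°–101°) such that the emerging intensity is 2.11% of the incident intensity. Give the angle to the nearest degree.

Unpolarized light through the first polarizer → I₁ = ½ I₀, now polarized at 2°.
I₂ = I₁ cos²(11° − 2°) = 0.5 I₀ · cos²(9°) = 0.4878 I₀.
Need I₃/I₀ = 0.0211, so cos²(θ − 11°) = 0.0211 / 0.4878 = 0.04326.
θ − 11° = arccos(√0.04326) = 78.0°, giving θ ≈ 11 + 78.0 = 89.0°.

θ ≈ 89°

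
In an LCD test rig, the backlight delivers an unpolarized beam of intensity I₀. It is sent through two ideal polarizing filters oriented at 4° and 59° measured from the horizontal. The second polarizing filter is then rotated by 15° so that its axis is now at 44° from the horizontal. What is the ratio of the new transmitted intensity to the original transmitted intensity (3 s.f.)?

Before rotation:
Unpolarized light through the first polarizer → I₁ = ½ I₀, now polarized at 4°.
I₂ = I₁ cos²(59° − 4°) = 0.5 I₀ · cos²(55°) = 0.1645 I₀.
After rotation:
Unpolarized light through the first polarizer → I₁ = ½ I₀, now polarized at 4°.
I₂ = I₁ cos²(44° − 4°) = 0.5 I₀ · cos²(40°) = 0.2934 I₀.
Ratio = 0.2934 / 0.1645 = 1.784.

I_new/I_old ≈ 1.78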